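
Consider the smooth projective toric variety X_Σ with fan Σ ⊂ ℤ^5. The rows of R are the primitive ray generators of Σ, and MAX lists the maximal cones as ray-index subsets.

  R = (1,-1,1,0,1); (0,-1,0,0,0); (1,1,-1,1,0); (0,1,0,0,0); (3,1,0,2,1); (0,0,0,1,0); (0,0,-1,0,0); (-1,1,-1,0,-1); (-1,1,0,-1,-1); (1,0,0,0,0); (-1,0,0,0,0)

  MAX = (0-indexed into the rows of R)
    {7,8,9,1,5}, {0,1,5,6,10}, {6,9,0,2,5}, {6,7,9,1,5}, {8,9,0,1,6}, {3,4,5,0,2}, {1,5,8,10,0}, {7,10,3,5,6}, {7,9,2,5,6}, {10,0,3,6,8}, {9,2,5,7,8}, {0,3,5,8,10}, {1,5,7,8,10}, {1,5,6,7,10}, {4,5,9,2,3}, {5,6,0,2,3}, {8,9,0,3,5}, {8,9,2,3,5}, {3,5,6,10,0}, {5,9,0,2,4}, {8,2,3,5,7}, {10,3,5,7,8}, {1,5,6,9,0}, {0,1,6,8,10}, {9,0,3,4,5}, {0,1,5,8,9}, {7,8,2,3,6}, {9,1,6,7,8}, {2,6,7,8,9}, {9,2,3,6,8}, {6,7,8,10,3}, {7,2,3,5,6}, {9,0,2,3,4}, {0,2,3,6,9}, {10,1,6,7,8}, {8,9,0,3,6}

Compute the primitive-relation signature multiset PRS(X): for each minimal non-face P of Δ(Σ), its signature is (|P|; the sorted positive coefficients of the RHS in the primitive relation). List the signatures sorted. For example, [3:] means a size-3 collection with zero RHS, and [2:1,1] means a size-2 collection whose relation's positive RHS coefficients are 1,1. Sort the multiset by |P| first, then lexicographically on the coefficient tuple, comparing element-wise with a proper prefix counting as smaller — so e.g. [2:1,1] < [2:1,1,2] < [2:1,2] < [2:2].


|primitive collections| = 15. Relations:

  P={0,7}:  v_{0} + v_{7} = 0 ; sig = [2:]
  P={1,3}:  v_{1} + v_{3} = 0 ; sig = [2:]
  P={9,10}:  v_{9} + v_{10} = 0 ; sig = [2:]
  P={1,2}:  v_{1} + v_{2} = v_{5} + v_{6} + v_{9} ; sig = [2:1,1,1]
  P={2,10}:  v_{2} + v_{10} = v_{3} + v_{5} + v_{6} ; sig = [2:1,1,1]
  P={1,4}:  v_{1} + v_{4} = v_{0} + v_{2} + v_{5} + v_{9} ; sig = [2:1,1,1,1]
  P={4,7}:  v_{4} + v_{7} = v_{2} + v_{3} + v_{5} + v_{9} ; sig = [2:1,1,1,1]
  P={4,10}:  v_{4} + v_{10} = v_{0} + v_{2} + v_{3} + v_{5} ; sig = [2:1,1,1,1]
  P={4,6}:  v_{4} + v_{6} = v_{0} + 2·v_{2} ; sig = [2:1,2]
  P={4,8}:  v_{4} + v_{8} = 2·v_{3} + v_{5} + 2·v_{9} ; sig = [2:1,2,2]
  P={5,6,8}:  v_{5} + v_{6} + v_{8} = v_{7} ; sig = [3:1]
  P={0,2,8}:  v_{0} + v_{2} + v_{8} = v_{3} + v_{9} ; sig = [3:1,1]
  P={3,7,9}:  v_{3} + v_{7} + v_{9} = v_{2} + v_{8} ; sig = [3:1,1]
  P={3,5,6,9}:  v_{3} + v_{5} + v_{6} + v_{9} = v_{2} ; sig = [4:1]
  P={0,2,3,5,9}:  v_{0} + v_{2} + v_{3} + v_{5} + v_{9} = v_{4} ; sig = [5:1]

Hence PRS(X_Σ) =
[[2:], [2:], [2:], [2:1,1,1], [2:1,1,1], [2:1,1,1,1], [2:1,1,1,1], [2:1,1,1,1], [2:1,2], [2:1,2,2], [3:1], [3:1,1], [3:1,1], [4:1], [5:1]]


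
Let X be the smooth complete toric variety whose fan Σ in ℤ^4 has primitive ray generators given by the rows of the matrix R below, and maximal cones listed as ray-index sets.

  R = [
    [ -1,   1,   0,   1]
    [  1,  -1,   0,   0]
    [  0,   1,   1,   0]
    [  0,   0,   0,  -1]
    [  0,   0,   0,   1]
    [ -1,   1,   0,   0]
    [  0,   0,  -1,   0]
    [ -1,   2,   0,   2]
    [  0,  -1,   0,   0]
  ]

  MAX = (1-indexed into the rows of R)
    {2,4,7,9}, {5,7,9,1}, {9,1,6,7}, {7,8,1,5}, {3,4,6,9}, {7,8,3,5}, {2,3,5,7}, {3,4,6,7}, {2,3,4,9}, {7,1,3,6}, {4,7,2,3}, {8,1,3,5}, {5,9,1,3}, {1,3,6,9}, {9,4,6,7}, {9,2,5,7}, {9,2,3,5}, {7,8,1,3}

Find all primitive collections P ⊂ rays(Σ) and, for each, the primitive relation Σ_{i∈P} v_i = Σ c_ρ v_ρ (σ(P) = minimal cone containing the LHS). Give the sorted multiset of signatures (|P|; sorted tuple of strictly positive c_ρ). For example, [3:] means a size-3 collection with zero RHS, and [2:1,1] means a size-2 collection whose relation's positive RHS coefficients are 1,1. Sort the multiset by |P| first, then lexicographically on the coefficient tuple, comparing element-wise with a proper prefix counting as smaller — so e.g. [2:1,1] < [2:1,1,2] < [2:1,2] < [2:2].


The 11 primitive collections of Σ (r=9, n=4):

  P={2,6}:  v_{2} + v_{6} = 0  ⟹  sig = [2:]
  P={4,5}:  v_{4} + v_{5} = 0  ⟹  sig = [2:]
  P={1,2}:  v_{1} + v_{2} = v_{5}  ⟹  sig = [2:1]
  P={1,4}:  v_{1} + v_{4} = v_{6}  ⟹  sig = [2:1]
  P={5,6}:  v_{5} + v_{6} = v_{1}  ⟹  sig = [2:1]
  P={8,9}:  v_{8} + v_{9} = v_{1} + v_{5}  ⟹  sig = [2:1,1]
  P={4,8}:  v_{4} + v_{8} = v_{1} + v_{3} + v_{7}  ⟹  sig = [2:1,1,1]
  P={2,8}:  v_{2} + v_{8} = v_{3} + 2·v_{5} + v_{7}  ⟹  sig = [2:1,1,2]
  P={6,8}:  v_{6} + v_{8} = 2·v_{1} + v_{3} + v_{7}  ⟹  sig = [2:1,1,2]
  P={3,7,9}:  v_{3} + v_{7} + v_{9} = 0  ⟹  sig = [3:]
  P={1,3,5,7}:  v_{1} + v_{3} + v_{5} + v_{7} = v_{8}  ⟹  sig = [4:1]

Signatures (|P|; sorted positive RHS coefficients), sorted:
    [2:]
    [2:]
    [2:1]
    [2:1]
    [2:1]
    [2:1,1]
    [2:1,1,1]
    [2:1,1,2]
    [2:1,1,2]
    [3:]
    [4:1]


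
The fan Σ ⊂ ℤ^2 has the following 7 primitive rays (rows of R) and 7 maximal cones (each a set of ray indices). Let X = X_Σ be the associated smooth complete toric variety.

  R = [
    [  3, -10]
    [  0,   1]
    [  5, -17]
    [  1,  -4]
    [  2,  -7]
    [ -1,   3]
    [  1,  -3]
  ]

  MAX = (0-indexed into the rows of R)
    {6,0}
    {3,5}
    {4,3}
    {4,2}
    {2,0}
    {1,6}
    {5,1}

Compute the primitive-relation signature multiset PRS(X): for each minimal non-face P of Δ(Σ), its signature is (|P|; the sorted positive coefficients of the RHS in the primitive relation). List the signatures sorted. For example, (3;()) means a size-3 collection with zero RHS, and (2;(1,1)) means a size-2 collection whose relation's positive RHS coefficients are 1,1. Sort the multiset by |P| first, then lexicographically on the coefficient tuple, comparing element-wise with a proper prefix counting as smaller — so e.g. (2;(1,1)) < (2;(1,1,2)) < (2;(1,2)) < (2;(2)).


Minimal non-faces — 14 found among 7 rays, 7 max cones:

  P = {5,6}:  v_{5} + v_{6} = 0  →  sig = (2;())
  P = {0,4}:  v_{0} + v_{4} = v_{2}  →  sig = (2;(1))
  P = {0,5}:  v_{0} + v_{5} = v_{4}  →  sig = (2;(1))
  P = {1,3}:  v_{1} + v_{3} = v_{6}  →  sig = (2;(1))
  P = {3,6}:  v_{3} + v_{6} = v_{4}  →  sig = (2;(1))
  P = {4,5}:  v_{4} + v_{5} = v_{3}  →  sig = (2;(1))
  P = {4,6}:  v_{4} + v_{6} = v_{0}  →  sig = (2;(1))
  P = {1,2}:  v_{1} + v_{2} = v_{0} + 2·v_{6}  →  sig = (2;(1,2))
  P = {0,3}:  v_{0} + v_{3} = 2·v_{4}  →  sig = (2;(2))
  P = {1,4}:  v_{1} + v_{4} = 2·v_{6}  →  sig = (2;(2))
  P = {2,5}:  v_{2} + v_{5} = 2·v_{4}  →  sig = (2;(2))
  P = {2,6}:  v_{2} + v_{6} = 2·v_{0}  →  sig = (2;(2))
  P = {0,1}:  v_{0} + v_{1} = 3·v_{6}  →  sig = (2;(3))
  P = {2,3}:  v_{2} + v_{3} = 3·v_{4}  →  sig = (2;(3))

Hence PRS(X_Σ) =
    |P|=2: 14 collections, coeffs (), (1), (1), (1), (1), (1), (1), (1,2), (2), (2), (2), (2), (3), (3)


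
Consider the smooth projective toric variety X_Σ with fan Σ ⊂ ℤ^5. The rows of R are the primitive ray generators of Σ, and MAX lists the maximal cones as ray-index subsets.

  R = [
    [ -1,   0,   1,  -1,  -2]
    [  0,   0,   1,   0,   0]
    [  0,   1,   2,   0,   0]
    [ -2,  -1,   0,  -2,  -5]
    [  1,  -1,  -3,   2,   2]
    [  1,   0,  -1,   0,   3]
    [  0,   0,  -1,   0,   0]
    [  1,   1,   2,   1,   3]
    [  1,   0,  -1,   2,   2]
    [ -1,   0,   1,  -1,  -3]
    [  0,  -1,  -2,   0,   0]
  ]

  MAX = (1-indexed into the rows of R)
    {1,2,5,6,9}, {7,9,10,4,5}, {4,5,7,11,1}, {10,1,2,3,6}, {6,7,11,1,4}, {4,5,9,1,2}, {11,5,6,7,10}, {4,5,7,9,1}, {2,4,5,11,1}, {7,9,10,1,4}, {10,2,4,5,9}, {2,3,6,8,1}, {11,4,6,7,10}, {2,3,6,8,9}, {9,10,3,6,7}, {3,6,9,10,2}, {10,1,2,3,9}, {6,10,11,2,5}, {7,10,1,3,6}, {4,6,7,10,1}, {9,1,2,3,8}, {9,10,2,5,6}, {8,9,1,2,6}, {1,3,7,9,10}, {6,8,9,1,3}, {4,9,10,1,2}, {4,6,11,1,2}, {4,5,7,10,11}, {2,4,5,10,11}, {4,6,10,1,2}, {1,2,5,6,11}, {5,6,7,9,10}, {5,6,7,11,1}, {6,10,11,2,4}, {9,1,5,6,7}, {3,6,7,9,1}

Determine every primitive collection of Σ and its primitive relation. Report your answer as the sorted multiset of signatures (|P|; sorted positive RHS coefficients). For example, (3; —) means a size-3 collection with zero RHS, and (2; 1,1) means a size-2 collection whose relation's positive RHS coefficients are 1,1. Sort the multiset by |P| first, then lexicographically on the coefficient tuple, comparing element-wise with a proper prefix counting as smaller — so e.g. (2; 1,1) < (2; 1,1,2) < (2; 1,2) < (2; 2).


Δ(Σ) — 11 vertices, 16 min non-faces:

  {2,7}:  v_{2} + v_{7} = 0  ⟹  sig = (2; —)
  {3,11}:  v_{3} + v_{11} = 0  ⟹  sig = (2; —)
  {3,5}:  v_{3} + v_{5} = v_{9}  ⟹  sig = (2; 1)
  {9,11}:  v_{9} + v_{11} = v_{5}  ⟹  sig = (2; 1)
  {3,4}:  v_{3} + v_{4} = v_{1} + v_{10}  ⟹  sig = (2; 1,1)
  {4,8}:  v_{4} + v_{8} = v_{1} + v_{2}  ⟹  sig = (2; 1,1)
  {8,10}:  v_{8} + v_{10} = v_{2} + v_{3}  ⟹  sig = (2; 1,1)
  {7,8}:  v_{7} + v_{8} = v_{1} + v_{3} + v_{6} + v_{9}  ⟹  sig = (2; 1,1,1,1)
  {8,11}:  v_{8} + v_{11} = v_{1} + v_{2} + v_{6} + v_{9}  ⟹  sig = (2; 1,1,1,1)
  {5,8}:  v_{5} + v_{8} = v_{1} + v_{2} + v_{6} + 2·v_{9}  ⟹  sig = (2; 1,1,1,2)
  {1,10,11}:  v_{1} + v_{10} + v_{11} = v_{4}  ⟹  sig = (3; 1)
  {4,6,9}:  v_{4} + v_{6} + v_{9} = v_{11}  ⟹  sig = (3; 1)
  {1,5,10}:  v_{1} + v_{5} + v_{10} = v_{4} + v_{9}  ⟹  sig = (3; 1,1)
  {4,5,6}:  v_{4} + v_{5} + v_{6} = 2·v_{11}  ⟹  sig = (3; 2)
  {1,6,9,10}:  v_{1} + v_{6} + v_{9} + v_{10} = 0  ⟹  sig = (4; —)
  {1,2,3,6,9}:  v_{1} + v_{2} + v_{3} + v_{6} + v_{9} = v_{8}  ⟹  sig = (5; 1)

Sorted signature multiset PRS(X):
{ (2; —) ×2,  (2; 1) ×2,  (2; 1,1) ×3,  (2; 1,1,1,1) ×2,  (2; 1,1,1,2),  (3; 1) ×2,  (3; 1,1),  (3; 2),  (4; —),  (5; 1) }


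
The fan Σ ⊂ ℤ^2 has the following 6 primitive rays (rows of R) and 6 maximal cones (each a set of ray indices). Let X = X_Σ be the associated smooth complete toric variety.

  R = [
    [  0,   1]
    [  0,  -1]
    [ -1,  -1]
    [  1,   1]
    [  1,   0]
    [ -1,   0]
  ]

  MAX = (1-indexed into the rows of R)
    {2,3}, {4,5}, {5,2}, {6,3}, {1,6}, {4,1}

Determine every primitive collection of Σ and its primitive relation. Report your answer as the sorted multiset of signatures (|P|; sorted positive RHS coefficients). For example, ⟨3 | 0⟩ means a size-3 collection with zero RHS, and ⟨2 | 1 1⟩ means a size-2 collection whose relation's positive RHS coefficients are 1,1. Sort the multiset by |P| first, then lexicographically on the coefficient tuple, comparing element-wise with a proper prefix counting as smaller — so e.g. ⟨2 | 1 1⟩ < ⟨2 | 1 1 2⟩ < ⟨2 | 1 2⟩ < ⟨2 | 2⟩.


|primitive collections| = 9. Relations:

  P = {1,2}:  v_{1} + v_{2} = 0  so sig = ⟨2 | 0⟩
  P = {3,4}:  v_{3} + v_{4} = 0  so sig = ⟨2 | 0⟩
  P = {5,6}:  v_{5} + v_{6} = 0  so sig = ⟨2 | 0⟩
  P = {1,3}:  v_{1} + v_{3} = v_{6}  so sig = ⟨2 | 1⟩
  P = {1,5}:  v_{1} + v_{5} = v_{4}  so sig = ⟨2 | 1⟩
  P = {2,4}:  v_{2} + v_{4} = v_{5}  so sig = ⟨2 | 1⟩
  P = {2,6}:  v_{2} + v_{6} = v_{3}  so sig = ⟨2 | 1⟩
  P = {3,5}:  v_{3} + v_{5} = v_{2}  so sig = ⟨2 | 1⟩
  P = {4,6}:  v_{4} + v_{6} = v_{1}  so sig = ⟨2 | 1⟩

Signatures (|P|; sorted positive RHS coefficients), sorted:
    |P|=2: 9 collections, coeffs (), (), (), (1), (1), (1), (1), (1), (1)


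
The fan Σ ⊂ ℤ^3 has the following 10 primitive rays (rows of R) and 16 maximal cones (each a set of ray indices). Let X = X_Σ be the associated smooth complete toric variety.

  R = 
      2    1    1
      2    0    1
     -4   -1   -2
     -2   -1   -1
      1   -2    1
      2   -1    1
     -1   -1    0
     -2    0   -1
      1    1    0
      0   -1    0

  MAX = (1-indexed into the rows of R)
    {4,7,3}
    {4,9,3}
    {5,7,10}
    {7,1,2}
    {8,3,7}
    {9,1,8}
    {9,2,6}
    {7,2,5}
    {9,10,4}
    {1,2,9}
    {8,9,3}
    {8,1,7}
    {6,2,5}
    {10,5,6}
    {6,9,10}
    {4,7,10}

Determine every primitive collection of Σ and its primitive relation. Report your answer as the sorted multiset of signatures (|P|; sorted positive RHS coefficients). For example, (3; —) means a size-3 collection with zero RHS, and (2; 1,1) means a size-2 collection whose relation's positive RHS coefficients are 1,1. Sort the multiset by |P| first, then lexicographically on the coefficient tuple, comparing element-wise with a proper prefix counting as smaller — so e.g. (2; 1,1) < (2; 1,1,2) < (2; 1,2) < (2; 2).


Minimal non-faces — 21 found among 10 rays, 16 max cones:

  P = {1,4}:  v_{1} + v_{4} = 0  ⟹  sig = (2; —)
  P = {2,8}:  v_{2} + v_{8} = 0  ⟹  sig = (2; —)
  P = {7,9}:  v_{7} + v_{9} = 0  ⟹  sig = (2; —)
  P = {1,3}:  v_{1} + v_{3} = v_{8}  ⟹  sig = (2; 1)
  P = {1,10}:  v_{1} + v_{10} = v_{2}  ⟹  sig = (2; 1)
  P = {2,3}:  v_{2} + v_{3} = v_{4}  ⟹  sig = (2; 1)
  P = {2,4}:  v_{2} + v_{4} = v_{10}  ⟹  sig = (2; 1)
  P = {2,10}:  v_{2} + v_{10} = v_{6}  ⟹  sig = (2; 1)
  P = {4,8}:  v_{4} + v_{8} = v_{3}  ⟹  sig = (2; 1)
  P = {5,9}:  v_{5} + v_{9} = v_{6}  ⟹  sig = (2; 1)
  P = {6,7}:  v_{6} + v_{7} = v_{5}  ⟹  sig = (2; 1)
  P = {6,8}:  v_{6} + v_{8} = v_{10}  ⟹  sig = (2; 1)
  P = {8,10}:  v_{8} + v_{10} = v_{4}  ⟹  sig = (2; 1)
  P = {3,6}:  v_{3} + v_{6} = v_{4} + v_{10}  ⟹  sig = (2; 1,1)
  P = {5,8}:  v_{5} + v_{8} = v_{7} + v_{10}  ⟹  sig = (2; 1,1)
  P = {3,5}:  v_{3} + v_{5} = v_{4} + v_{7} + v_{10}  ⟹  sig = (2; 1,1,1)
  P = {1,5}:  v_{1} + v_{5} = 2·v_{2} + v_{7}  ⟹  sig = (2; 1,2)
  P = {4,5}:  v_{4} + v_{5} = v_{7} + 2·v_{10}  ⟹  sig = (2; 1,2)
  P = {1,6}:  v_{1} + v_{6} = 2·v_{2}  ⟹  sig = (2; 2)
  P = {3,10}:  v_{3} + v_{10} = 2·v_{4}  ⟹  sig = (2; 2)
  P = {4,6}:  v_{4} + v_{6} = 2·v_{10}  ⟹  sig = (2; 2)

Hence PRS(X_Σ) =
    (2; —)
    (2; —)
    (2; —)
    (2; 1)
    (2; 1)
    (2; 1)
    (2; 1)
    (2; 1)
    (2; 1)
    (2; 1)
    (2; 1)
    (2; 1)
    (2; 1)
    (2; 1,1)
    (2; 1,1)
    (2; 1,1,1)
    (2; 1,2)
    (2; 1,2)
    (2; 2)
    (2; 2)
    (2; 2)


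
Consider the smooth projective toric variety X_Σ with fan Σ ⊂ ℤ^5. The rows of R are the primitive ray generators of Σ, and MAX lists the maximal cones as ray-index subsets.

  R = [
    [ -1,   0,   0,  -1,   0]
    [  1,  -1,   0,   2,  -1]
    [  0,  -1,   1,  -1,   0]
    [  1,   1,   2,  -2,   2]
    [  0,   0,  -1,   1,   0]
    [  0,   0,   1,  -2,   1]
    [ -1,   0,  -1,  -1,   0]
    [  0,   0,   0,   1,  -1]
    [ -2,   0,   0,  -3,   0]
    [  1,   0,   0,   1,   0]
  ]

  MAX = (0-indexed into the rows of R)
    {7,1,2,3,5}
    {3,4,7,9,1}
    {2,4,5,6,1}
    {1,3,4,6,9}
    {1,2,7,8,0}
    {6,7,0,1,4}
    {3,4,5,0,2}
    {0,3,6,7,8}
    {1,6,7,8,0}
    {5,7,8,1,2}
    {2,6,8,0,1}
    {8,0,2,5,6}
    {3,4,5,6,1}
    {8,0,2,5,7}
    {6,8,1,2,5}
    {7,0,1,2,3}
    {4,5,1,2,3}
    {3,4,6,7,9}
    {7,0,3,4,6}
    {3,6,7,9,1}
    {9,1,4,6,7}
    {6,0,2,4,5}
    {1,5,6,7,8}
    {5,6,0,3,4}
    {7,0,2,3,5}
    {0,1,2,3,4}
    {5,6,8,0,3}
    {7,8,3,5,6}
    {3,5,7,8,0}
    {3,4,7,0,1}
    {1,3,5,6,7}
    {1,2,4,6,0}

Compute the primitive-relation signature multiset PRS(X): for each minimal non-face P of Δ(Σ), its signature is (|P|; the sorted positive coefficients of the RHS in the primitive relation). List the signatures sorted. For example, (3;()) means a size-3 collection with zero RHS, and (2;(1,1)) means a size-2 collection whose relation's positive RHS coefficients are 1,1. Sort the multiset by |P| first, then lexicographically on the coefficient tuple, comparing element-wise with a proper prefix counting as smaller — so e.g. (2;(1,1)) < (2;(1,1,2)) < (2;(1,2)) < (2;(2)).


Σ has 15 primitive collections:

  {0,9}:  v_{0} + v_{9} = 0  ⇒ sig = (2;())
  {2,9}:  v_{2} + v_{9} = v_{1} + v_{5}  ⇒ sig = (2;(1,1))
  {4,8}:  v_{4} + v_{8} = v_{0} + v_{6}  ⇒ sig = (2;(1,1))
  {5,9}:  v_{5} + v_{9} = v_{1} + v_{3} + v_{6}  ⇒ sig = (2;(1,1,1))
  {8,9}:  v_{8} + v_{9} = v_{5} + v_{6} + v_{7}  ⇒ sig = (2;(1,1,1))
  {4,5,7}:  v_{4} + v_{5} + v_{7} = 0  ⇒ sig = (3;())
  {0,1,5}:  v_{0} + v_{1} + v_{5} = v_{2}  ⇒ sig = (3;(1))
  {2,4,7}:  v_{2} + v_{4} + v_{7} = v_{0} + v_{1}  ⇒ sig = (3;(1,1))
  {2,6,7}:  v_{2} + v_{6} + v_{7} = v_{1} + v_{8}  ⇒ sig = (3;(1,1))
  {2,3,8}:  v_{2} + v_{3} + v_{8} = v_{0} + 3·v_{5} + v_{7}  ⇒ sig = (3;(1,1,3))
  {1,3,8}:  v_{1} + v_{3} + v_{8} = 2·v_{5} + v_{7}  ⇒ sig = (3;(1,2))
  {2,3,6}:  v_{2} + v_{3} + v_{6} = 2·v_{5}  ⇒ sig = (3;(2))
  {0,1,3,6}:  v_{0} + v_{1} + v_{3} + v_{6} = v_{5}  ⇒ sig = (4;(1))
  {0,5,6,7}:  v_{0} + v_{5} + v_{6} + v_{7} = v_{8}  ⇒ sig = (4;(1))
  {1,3,4,6,7}:  v_{1} + v_{3} + v_{4} + v_{6} + v_{7} = v_{9}  ⇒ sig = (5;(1))

so the primitive-relation signature multiset is
    (2;())
    (2;(1,1))
    (2;(1,1))
    (2;(1,1,1))
    (2;(1,1,1))
    (3;())
    (3;(1))
    (3;(1,1))
    (3;(1,1))
    (3;(1,1,3))
    (3;(1,2))
    (3;(2))
    (4;(1))
    (4;(1))
    (5;(1))


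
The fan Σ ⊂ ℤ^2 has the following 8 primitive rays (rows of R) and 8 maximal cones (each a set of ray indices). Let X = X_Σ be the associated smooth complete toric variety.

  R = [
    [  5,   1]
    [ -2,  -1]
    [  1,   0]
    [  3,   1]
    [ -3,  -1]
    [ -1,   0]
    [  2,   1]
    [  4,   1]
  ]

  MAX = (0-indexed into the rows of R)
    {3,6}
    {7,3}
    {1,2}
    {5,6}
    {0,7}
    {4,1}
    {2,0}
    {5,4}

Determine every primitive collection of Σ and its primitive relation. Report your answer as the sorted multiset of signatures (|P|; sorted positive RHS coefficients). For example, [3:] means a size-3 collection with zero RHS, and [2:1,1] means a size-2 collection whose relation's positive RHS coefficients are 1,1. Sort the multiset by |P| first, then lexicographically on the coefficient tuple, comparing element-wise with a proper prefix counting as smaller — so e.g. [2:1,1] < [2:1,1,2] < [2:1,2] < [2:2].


20 minimal non-faces of Δ(Σ) (on 8 rays):

  {1,6}:  v_{1} + v_{6} = 0  →  sig = [2:]
  {2,5}:  v_{2} + v_{5} = 0  →  sig = [2:]
  {3,4}:  v_{3} + v_{4} = 0  →  sig = [2:]
  {0,5}:  v_{0} + v_{5} = v_{7}  →  sig = [2:1]
  {1,3}:  v_{1} + v_{3} = v_{2}  →  sig = [2:1]
  {1,5}:  v_{1} + v_{5} = v_{4}  →  sig = [2:1]
  {2,3}:  v_{2} + v_{3} = v_{7}  →  sig = [2:1]
  {2,4}:  v_{2} + v_{4} = v_{1}  →  sig = [2:1]
  {2,6}:  v_{2} + v_{6} = v_{3}  →  sig = [2:1]
  {2,7}:  v_{2} + v_{7} = v_{0}  →  sig = [2:1]
  {3,5}:  v_{3} + v_{5} = v_{6}  →  sig = [2:1]
  {4,6}:  v_{4} + v_{6} = v_{5}  →  sig = [2:1]
  {4,7}:  v_{4} + v_{7} = v_{2}  →  sig = [2:1]
  {5,7}:  v_{5} + v_{7} = v_{3}  →  sig = [2:1]
  {0,6}:  v_{0} + v_{6} = v_{3} + v_{7}  →  sig = [2:1,1]
  {0,3}:  v_{0} + v_{3} = 2·v_{7}  →  sig = [2:2]
  {0,4}:  v_{0} + v_{4} = 2·v_{2}  →  sig = [2:2]
  {1,7}:  v_{1} + v_{7} = 2·v_{2}  →  sig = [2:2]
  {6,7}:  v_{6} + v_{7} = 2·v_{3}  →  sig = [2:2]
  {0,1}:  v_{0} + v_{1} = 3·v_{2}  →  sig = [2:3]

Sorted signature multiset PRS(X):
    [2:]
    [2:]
    [2:]
    [2:1]
    [2:1]
    [2:1]
    [2:1]
    [2:1]
    [2:1]
    [2:1]
    [2:1]
    [2:1]
    [2:1]
    [2:1]
    [2:1,1]
    [2:2]
    [2:2]
    [2:2]
    [2:2]
    [2:3]


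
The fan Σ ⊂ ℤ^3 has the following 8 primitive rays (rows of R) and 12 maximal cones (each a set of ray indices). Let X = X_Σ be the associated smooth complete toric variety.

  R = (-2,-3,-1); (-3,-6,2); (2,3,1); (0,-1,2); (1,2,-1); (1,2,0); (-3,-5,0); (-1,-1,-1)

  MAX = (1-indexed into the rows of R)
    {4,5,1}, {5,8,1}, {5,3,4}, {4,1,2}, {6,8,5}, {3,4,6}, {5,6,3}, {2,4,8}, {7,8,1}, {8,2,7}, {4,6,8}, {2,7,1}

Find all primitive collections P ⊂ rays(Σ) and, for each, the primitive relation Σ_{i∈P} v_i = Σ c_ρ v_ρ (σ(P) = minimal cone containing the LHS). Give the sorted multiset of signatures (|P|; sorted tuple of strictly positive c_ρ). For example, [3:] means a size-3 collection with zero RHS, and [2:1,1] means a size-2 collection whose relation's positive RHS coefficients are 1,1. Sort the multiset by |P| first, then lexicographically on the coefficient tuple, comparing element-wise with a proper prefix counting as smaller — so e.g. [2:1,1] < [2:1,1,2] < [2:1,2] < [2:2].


|primitive collections| = 14. Relations:

  • {1,3}:  v_{1} + v_{3} = 0 ; sig = [2:]
  • {1,6}:  v_{1} + v_{6} = v_{8} ; sig = [2:1]
  • {3,8}:  v_{3} + v_{8} = v_{6} ; sig = [2:1]
  • {4,7}:  v_{4} + v_{7} = v_{2} ; sig = [2:1]
  • {5,7}:  v_{5} + v_{7} = v_{1} ; sig = [2:1]
  • {2,5}:  v_{2} + v_{5} = v_{1} + v_{4} ; sig = [2:1,1]
  • {3,7}:  v_{3} + v_{7} = v_{4} + v_{8} ; sig = [2:1,1]
  • {2,3}:  v_{2} + v_{3} = 2·v_{4} + v_{8} ; sig = [2:1,2]
  • {6,7}:  v_{6} + v_{7} = v_{4} + 2·v_{8} ; sig = [2:1,2]
  • {2,6}:  v_{2} + v_{6} = 2·v_{4} + 2·v_{8} ; sig = [2:2,2]
  • {4,5,8}:  v_{4} + v_{5} + v_{8} = 0 ; sig = [3:]
  • {1,4,8}:  v_{1} + v_{4} + v_{8} = v_{7} ; sig = [3:1]
  • {4,5,6}:  v_{4} + v_{5} + v_{6} = v_{3} ; sig = [3:1]
  • {1,2,8}:  v_{1} + v_{2} + v_{8} = 2·v_{7} ; sig = [3:2]

Sorted signature multiset PRS(X):
{ [2:],  [2:1] ×4,  [2:1,1] ×2,  [2:1,2] ×2,  [2:2,2],  [3:],  [3:1] ×2,  [3:2] }


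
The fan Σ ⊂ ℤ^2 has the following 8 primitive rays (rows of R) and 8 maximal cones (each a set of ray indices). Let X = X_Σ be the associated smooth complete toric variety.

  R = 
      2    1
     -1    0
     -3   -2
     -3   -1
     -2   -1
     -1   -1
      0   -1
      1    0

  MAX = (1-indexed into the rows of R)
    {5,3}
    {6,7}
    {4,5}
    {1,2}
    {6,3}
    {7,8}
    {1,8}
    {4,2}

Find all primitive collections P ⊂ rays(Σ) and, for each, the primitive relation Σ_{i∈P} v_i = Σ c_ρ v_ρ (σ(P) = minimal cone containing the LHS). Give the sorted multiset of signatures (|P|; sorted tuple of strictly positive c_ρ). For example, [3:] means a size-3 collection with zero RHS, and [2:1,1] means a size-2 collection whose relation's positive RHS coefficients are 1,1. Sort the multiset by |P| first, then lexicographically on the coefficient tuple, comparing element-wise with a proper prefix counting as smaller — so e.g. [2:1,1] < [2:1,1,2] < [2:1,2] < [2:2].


Δ(Σ) — 8 vertices, 20 min non-faces:

  P={1,5}:  v_{1} + v_{5} = 0  →  sig = [2:]
  P={2,8}:  v_{2} + v_{8} = 0  →  sig = [2:]
  P={1,3}:  v_{1} + v_{3} = v_{6}  →  sig = [2:1]
  P={1,4}:  v_{1} + v_{4} = v_{2}  →  sig = [2:1]
  P={1,6}:  v_{1} + v_{6} = v_{8}  →  sig = [2:1]
  P={2,5}:  v_{2} + v_{5} = v_{4}  →  sig = [2:1]
  P={2,6}:  v_{2} + v_{6} = v_{5}  →  sig = [2:1]
  P={2,7}:  v_{2} + v_{7} = v_{6}  →  sig = [2:1]
  P={4,7}:  v_{4} + v_{7} = v_{3}  →  sig = [2:1]
  P={4,8}:  v_{4} + v_{8} = v_{5}  →  sig = [2:1]
  P={5,6}:  v_{5} + v_{6} = v_{3}  →  sig = [2:1]
  P={5,8}:  v_{5} + v_{8} = v_{6}  →  sig = [2:1]
  P={6,8}:  v_{6} + v_{8} = v_{7}  →  sig = [2:1]
  P={1,7}:  v_{1} + v_{7} = 2·v_{8}  →  sig = [2:2]
  P={2,3}:  v_{2} + v_{3} = 2·v_{5}  →  sig = [2:2]
  P={3,8}:  v_{3} + v_{8} = 2·v_{6}  →  sig = [2:2]
  P={4,6}:  v_{4} + v_{6} = 2·v_{5}  →  sig = [2:2]
  P={5,7}:  v_{5} + v_{7} = 2·v_{6}  →  sig = [2:2]
  P={3,4}:  v_{3} + v_{4} = 3·v_{5}  →  sig = [2:3]
  P={3,7}:  v_{3} + v_{7} = 3·v_{6}  →  sig = [2:3]

so the primitive-relation signature multiset is
[[2:], [2:], [2:1], [2:1], [2:1], [2:1], [2:1], [2:1], [2:1], [2:1], [2:1], [2:1], [2:1], [2:2], [2:2], [2:2], [2:2], [2:2], [2:3], [2:3]]


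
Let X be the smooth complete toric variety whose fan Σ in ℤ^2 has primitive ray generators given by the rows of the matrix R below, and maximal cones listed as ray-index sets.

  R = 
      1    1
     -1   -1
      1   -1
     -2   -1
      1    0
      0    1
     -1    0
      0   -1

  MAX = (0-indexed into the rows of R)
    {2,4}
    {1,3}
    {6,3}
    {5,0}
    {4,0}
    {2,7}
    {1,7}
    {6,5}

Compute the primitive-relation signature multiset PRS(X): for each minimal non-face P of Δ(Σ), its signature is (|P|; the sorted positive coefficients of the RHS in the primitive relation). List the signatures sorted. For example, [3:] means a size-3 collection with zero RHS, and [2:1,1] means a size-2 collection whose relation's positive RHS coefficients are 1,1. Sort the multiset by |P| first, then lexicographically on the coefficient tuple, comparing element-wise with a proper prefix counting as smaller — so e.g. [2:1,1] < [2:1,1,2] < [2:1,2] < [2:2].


Primitive collections (20):

  • {0,1}:  v_{0} + v_{1} = 0  →  sig = [2:]
  • {4,6}:  v_{4} + v_{6} = 0  →  sig = [2:]
  • {5,7}:  v_{5} + v_{7} = 0  →  sig = [2:]
  • {0,3}:  v_{0} + v_{3} = v_{6}  →  sig = [2:1]
  • {0,6}:  v_{0} + v_{6} = v_{5}  →  sig = [2:1]
  • {0,7}:  v_{0} + v_{7} = v_{4}  →  sig = [2:1]
  • {1,4}:  v_{1} + v_{4} = v_{7}  →  sig = [2:1]
  • {1,5}:  v_{1} + v_{5} = v_{6}  →  sig = [2:1]
  • {1,6}:  v_{1} + v_{6} = v_{3}  →  sig = [2:1]
  • {2,5}:  v_{2} + v_{5} = v_{4}  →  sig = [2:1]
  • {2,6}:  v_{2} + v_{6} = v_{7}  →  sig = [2:1]
  • {3,4}:  v_{3} + v_{4} = v_{1}  →  sig = [2:1]
  • {4,5}:  v_{4} + v_{5} = v_{0}  →  sig = [2:1]
  • {4,7}:  v_{4} + v_{7} = v_{2}  →  sig = [2:1]
  • {6,7}:  v_{6} + v_{7} = v_{1}  →  sig = [2:1]
  • {2,3}:  v_{2} + v_{3} = v_{1} + v_{7}  →  sig = [2:1,1]
  • {0,2}:  v_{0} + v_{2} = 2·v_{4}  →  sig = [2:2]
  • {1,2}:  v_{1} + v_{2} = 2·v_{7}  →  sig = [2:2]
  • {3,5}:  v_{3} + v_{5} = 2·v_{6}  →  sig = [2:2]
  • {3,7}:  v_{3} + v_{7} = 2·v_{1}  →  sig = [2:2]

Sorted signature multiset PRS(X):
[[2:], [2:], [2:], [2:1], [2:1], [2:1], [2:1], [2:1], [2:1], [2:1], [2:1], [2:1], [2:1], [2:1], [2:1], [2:1,1], [2:2], [2:2], [2:2], [2:2]]


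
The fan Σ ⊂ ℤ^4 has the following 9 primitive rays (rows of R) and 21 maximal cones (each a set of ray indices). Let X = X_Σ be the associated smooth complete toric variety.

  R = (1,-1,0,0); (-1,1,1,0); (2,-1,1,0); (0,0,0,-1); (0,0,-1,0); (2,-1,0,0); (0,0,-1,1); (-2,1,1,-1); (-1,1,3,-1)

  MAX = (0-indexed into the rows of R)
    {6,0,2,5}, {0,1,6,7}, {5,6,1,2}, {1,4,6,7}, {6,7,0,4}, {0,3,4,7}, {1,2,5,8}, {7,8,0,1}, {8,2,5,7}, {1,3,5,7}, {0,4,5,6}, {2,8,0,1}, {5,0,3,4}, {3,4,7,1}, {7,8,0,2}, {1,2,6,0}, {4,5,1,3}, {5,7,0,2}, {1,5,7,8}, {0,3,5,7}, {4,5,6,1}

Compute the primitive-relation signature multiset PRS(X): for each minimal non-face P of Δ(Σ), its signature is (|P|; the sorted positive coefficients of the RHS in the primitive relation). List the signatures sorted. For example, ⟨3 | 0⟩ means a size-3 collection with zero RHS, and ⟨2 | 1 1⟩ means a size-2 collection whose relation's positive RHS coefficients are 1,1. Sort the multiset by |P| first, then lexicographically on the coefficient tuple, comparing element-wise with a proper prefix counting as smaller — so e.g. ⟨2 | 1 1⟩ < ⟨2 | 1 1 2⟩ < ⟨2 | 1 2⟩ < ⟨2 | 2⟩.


The 14 primitive collections of Σ (r=9, n=4):

  {2,4}:  v_{2} + v_{4} = v_{5} — sig = ⟨2 | 1⟩
  {3,6}:  v_{3} + v_{6} = v_{4} — sig = ⟨2 | 1⟩
  {4,8}:  v_{4} + v_{8} = v_{1} + v_{5} + v_{7} — sig = ⟨2 | 1 1 1⟩
  {2,3}:  v_{2} + v_{3} = 2·v_{5} + v_{7} — sig = ⟨2 | 1 2⟩
  {6,8}:  v_{6} + v_{8} = v_{0} + 2·v_{1} — sig = ⟨2 | 1 2⟩
  {3,8}:  v_{3} + v_{8} = v_{1} + 2·v_{5} + 2·v_{7} — sig = ⟨2 | 1 2 2⟩
  {0,1,4}:  v_{0} + v_{1} + v_{4} = 0 — sig = ⟨3 | 0⟩
  {5,6,7}:  v_{5} + v_{6} + v_{7} = 0 — sig = ⟨3 | 0⟩
  {0,1,5}:  v_{0} + v_{1} + v_{5} = v_{2} — sig = ⟨3 | 1⟩
  {1,2,7}:  v_{1} + v_{2} + v_{7} = v_{8} — sig = ⟨3 | 1⟩
  {4,5,7}:  v_{4} + v_{5} + v_{7} = v_{3} — sig = ⟨3 | 1⟩
  {0,1,3}:  v_{0} + v_{1} + v_{3} = v_{5} + v_{7} — sig = ⟨3 | 1 1⟩
  {2,6,7}:  v_{2} + v_{6} + v_{7} = v_{0} + v_{1} — sig = ⟨3 | 1 1⟩
  {0,5,8}:  v_{0} + v_{5} + v_{8} = 2·v_{2} + v_{7} — sig = ⟨3 | 1 2⟩

so the primitive-relation signature multiset is
    |P|=2: 6 collections, coeffs (1), (1), (1,1,1), (1,2), (1,2), (1,2,2)
    |P|=3: 8 collections, coeffs (), (), (1), (1), (1), (1,1), (1,1), (1,2)


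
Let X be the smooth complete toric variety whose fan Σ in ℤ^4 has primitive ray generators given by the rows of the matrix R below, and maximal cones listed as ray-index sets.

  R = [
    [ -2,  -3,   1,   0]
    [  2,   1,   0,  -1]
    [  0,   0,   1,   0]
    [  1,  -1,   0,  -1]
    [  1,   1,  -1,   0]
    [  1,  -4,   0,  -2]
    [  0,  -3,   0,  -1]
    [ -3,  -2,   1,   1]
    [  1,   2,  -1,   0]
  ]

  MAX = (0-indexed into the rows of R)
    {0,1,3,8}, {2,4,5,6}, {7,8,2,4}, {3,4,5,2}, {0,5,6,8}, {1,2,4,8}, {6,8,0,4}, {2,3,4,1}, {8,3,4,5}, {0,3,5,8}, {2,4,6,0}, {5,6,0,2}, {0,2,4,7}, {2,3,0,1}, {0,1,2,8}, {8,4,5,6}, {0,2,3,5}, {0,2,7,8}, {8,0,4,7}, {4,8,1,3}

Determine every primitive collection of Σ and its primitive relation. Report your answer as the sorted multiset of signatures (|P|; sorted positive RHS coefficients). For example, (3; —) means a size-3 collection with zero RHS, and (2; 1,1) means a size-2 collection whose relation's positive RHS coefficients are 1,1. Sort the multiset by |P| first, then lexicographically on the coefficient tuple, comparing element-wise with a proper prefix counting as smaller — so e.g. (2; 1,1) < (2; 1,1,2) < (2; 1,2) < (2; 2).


Σ has 14 primitive collections:

  P = {3,6}:  v_{3} + v_{6} = v_{5}  →  sig = (2; 1)
  P = {3,7}:  v_{3} + v_{7} = v_{0}  →  sig = (2; 1)
  P = {5,7}:  v_{5} + v_{7} = v_{0} + v_{6}  →  sig = (2; 1,1)
  P = {1,7}:  v_{1} + v_{7} = v_{0} + v_{2} + v_{8}  →  sig = (2; 1,1,1)
  P = {6,7}:  v_{6} + v_{7} = 2·v_{0} + v_{4}  →  sig = (2; 1,2)
  P = {1,6}:  v_{1} + v_{6} = 2·v_{3}  →  sig = (2; 2)
  P = {1,5}:  v_{1} + v_{5} = 3·v_{3}  →  sig = (2; 3)
  P = {0,1,4}:  v_{0} + v_{1} + v_{4} = v_{3}  →  sig = (3; 1)
  P = {0,3,4}:  v_{0} + v_{3} + v_{4} = v_{6}  →  sig = (3; 1)
  P = {2,3,8}:  v_{2} + v_{3} + v_{8} = v_{1}  →  sig = (3; 1)
  P = {2,6,8}:  v_{2} + v_{6} + v_{8} = v_{3}  →  sig = (3; 1)
  P = {0,4,5}:  v_{0} + v_{4} + v_{5} = 2·v_{6}  →  sig = (3; 2)
  P = {2,5,8}:  v_{2} + v_{5} + v_{8} = 2·v_{3}  →  sig = (3; 2)
  P = {0,2,4,8}:  v_{0} + v_{2} + v_{4} + v_{8} = 0  →  sig = (4; —)

Hence PRS(X_Σ) =
[(2; 1), (2; 1), (2; 1,1), (2; 1,1,1), (2; 1,2), (2; 2), (2; 3), (3; 1), (3; 1), (3; 1), (3; 1), (3; 2), (3; 2), (4; —)]


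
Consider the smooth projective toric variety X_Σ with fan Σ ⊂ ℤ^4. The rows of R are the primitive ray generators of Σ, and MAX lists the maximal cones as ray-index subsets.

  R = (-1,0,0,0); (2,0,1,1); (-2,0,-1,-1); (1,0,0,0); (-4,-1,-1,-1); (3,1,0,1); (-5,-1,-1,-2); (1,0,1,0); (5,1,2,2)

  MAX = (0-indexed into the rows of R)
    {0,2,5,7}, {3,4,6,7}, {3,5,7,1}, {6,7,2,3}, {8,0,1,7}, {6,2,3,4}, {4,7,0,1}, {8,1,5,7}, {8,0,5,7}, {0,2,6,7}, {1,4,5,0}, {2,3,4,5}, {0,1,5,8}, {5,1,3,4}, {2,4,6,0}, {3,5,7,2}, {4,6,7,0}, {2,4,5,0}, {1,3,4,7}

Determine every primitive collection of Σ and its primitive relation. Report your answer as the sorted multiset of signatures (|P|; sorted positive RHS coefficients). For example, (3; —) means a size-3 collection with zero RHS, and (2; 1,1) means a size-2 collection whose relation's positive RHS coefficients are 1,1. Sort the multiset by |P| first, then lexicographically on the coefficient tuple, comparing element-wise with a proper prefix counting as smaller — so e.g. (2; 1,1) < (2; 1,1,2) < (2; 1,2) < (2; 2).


Minimal non-faces — 11 found among 9 rays, 19 max cones:

  {0,3}:  v_{0} + v_{3} = 0  ⇒ sig = (2; —)
  {1,2}:  v_{1} + v_{2} = 0  ⇒ sig = (2; —)
  {5,6}:  v_{5} + v_{6} = v_{2}  ⇒ sig = (2; 1)
  {1,6}:  v_{1} + v_{6} = v_{4} + v_{7}  ⇒ sig = (2; 1,1)
  {4,8}:  v_{4} + v_{8} = v_{0} + v_{1}  ⇒ sig = (2; 1,1)
  {6,8}:  v_{6} + v_{8} = v_{0} + v_{7}  ⇒ sig = (2; 1,1)
  {2,8}:  v_{2} + v_{8} = v_{0} + v_{5} + v_{7}  ⇒ sig = (2; 1,1,1)
  {3,8}:  v_{3} + v_{8} = v_{1} + v_{5} + v_{7}  ⇒ sig = (2; 1,1,1)
  {4,5,7}:  v_{4} + v_{5} + v_{7} = 0  ⇒ sig = (3; —)
  {2,4,7}:  v_{2} + v_{4} + v_{7} = v_{6}  ⇒ sig = (3; 1)
  {0,1,5,7}:  v_{0} + v_{1} + v_{5} + v_{7} = v_{8}  ⇒ sig = (4; 1)

Hence PRS(X_Σ) =
{ (2; —) ×2,  (2; 1),  (2; 1,1) ×3,  (2; 1,1,1) ×2,  (3; —),  (3; 1),  (4; 1) }


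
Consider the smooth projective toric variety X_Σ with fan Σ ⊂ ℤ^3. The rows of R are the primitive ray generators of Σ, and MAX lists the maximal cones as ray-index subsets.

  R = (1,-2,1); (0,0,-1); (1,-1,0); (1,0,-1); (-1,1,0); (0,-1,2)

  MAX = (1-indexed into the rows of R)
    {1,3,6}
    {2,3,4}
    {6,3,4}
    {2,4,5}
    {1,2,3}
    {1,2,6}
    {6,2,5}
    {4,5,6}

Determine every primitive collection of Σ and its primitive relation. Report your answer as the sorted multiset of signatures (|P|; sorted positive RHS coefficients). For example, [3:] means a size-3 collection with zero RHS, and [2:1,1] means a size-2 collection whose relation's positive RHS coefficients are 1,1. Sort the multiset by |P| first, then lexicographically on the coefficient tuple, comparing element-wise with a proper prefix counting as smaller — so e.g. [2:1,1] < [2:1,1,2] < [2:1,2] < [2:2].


Primitive collections (5):

  P = {3,5}:  v_{3} + v_{5} = 0  →  sig = [2:]
  P = {1,5}:  v_{1} + v_{5} = v_{2} + v_{6}  →  sig = [2:1,1]
  P = {1,4}:  v_{1} + v_{4} = 2·v_{3}  →  sig = [2:2]
  P = {2,3,6}:  v_{2} + v_{3} + v_{6} = v_{1}  →  sig = [3:1]
  P = {2,4,6}:  v_{2} + v_{4} + v_{6} = v_{3}  →  sig = [3:1]

so the primitive-relation signature multiset is
    |P|=2: 3 collections, coeffs (), (1,1), (2)
    |P|=3: 2 collections, coeffs (1), (1)


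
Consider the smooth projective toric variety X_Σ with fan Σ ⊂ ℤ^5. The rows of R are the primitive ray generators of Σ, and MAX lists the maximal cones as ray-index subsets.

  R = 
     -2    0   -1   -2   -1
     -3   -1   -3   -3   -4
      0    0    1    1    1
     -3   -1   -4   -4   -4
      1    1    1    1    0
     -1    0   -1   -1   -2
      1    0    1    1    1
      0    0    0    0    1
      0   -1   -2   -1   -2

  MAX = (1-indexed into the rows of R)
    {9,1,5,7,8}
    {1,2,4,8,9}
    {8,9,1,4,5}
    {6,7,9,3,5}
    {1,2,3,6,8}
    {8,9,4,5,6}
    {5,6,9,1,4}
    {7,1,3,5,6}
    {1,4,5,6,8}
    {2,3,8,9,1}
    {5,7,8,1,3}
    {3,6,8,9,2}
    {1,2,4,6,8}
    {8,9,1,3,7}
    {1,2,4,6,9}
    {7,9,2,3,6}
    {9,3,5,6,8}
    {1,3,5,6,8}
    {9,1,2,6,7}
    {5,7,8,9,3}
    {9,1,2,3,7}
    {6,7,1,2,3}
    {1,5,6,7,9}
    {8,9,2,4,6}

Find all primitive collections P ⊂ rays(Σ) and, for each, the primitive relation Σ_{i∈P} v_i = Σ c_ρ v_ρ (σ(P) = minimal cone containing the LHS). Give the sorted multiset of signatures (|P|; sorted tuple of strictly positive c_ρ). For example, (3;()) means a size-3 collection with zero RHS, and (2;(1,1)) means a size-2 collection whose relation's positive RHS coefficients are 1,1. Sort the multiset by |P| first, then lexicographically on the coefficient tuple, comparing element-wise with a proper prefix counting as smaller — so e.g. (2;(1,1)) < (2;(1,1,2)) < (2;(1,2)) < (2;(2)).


Σ has 8 primitive collections:

  P = {3,4}:  v_{3} + v_{4} = v_{2} + v_{8}  ⇒ sig = (2;(1,1))
  P = {4,7}:  v_{4} + v_{7} = v_{1} + v_{9}  ⇒ sig = (2;(1,1))
  P = {2,5}:  v_{2} + v_{5} = 2·v_{6}  ⇒ sig = (2;(2))
  P = {6,7,8}:  v_{6} + v_{7} + v_{8} = 0  ⇒ sig = (3;())
  P = {2,7,8}:  v_{2} + v_{7} + v_{8} = v_{1} + v_{3} + v_{9}  ⇒ sig = (3;(1,1,1))
  P = {1,3,5,9}:  v_{1} + v_{3} + v_{5} + v_{9} = v_{6}  ⇒ sig = (4;(1))
  P = {1,3,6,9}:  v_{1} + v_{3} + v_{6} + v_{9} = v_{2}  ⇒ sig = (4;(1))
  P = {1,6,8,9}:  v_{1} + v_{6} + v_{8} + v_{9} = v_{4}  ⇒ sig = (4;(1))

Hence PRS(X_Σ) =
[(2;(1,1)), (2;(1,1)), (2;(2)), (3;()), (3;(1,1,1)), (4;(1)), (4;(1)), (4;(1))]


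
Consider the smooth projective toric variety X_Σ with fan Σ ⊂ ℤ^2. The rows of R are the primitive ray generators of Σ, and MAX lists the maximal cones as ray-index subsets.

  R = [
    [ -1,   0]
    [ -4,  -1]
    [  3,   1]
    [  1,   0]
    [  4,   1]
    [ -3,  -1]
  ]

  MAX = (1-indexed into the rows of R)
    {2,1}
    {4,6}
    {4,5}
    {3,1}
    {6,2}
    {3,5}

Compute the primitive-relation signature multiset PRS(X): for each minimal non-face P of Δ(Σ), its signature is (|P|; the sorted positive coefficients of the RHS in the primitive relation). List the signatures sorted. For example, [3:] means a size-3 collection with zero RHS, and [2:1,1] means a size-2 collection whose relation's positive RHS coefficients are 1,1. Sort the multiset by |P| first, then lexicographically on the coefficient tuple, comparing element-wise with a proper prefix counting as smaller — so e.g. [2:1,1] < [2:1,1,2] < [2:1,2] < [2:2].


Minimal non-faces — 9 found among 6 rays, 6 max cones:

  P = {1,4}:  v_{1} + v_{4} = 0 — sig = [2:]
  P = {2,5}:  v_{2} + v_{5} = 0 — sig = [2:]
  P = {3,6}:  v_{3} + v_{6} = 0 — sig = [2:]
  P = {1,5}:  v_{1} + v_{5} = v_{3} — sig = [2:1]
  P = {1,6}:  v_{1} + v_{6} = v_{2} — sig = [2:1]
  P = {2,3}:  v_{2} + v_{3} = v_{1} — sig = [2:1]
  P = {2,4}:  v_{2} + v_{4} = v_{6} — sig = [2:1]
  P = {3,4}:  v_{3} + v_{4} = v_{5} — sig = [2:1]
  P = {5,6}:  v_{5} + v_{6} = v_{4} — sig = [2:1]

so the primitive-relation signature multiset is
[[2:], [2:], [2:], [2:1], [2:1], [2:1], [2:1], [2:1], [2:1]]


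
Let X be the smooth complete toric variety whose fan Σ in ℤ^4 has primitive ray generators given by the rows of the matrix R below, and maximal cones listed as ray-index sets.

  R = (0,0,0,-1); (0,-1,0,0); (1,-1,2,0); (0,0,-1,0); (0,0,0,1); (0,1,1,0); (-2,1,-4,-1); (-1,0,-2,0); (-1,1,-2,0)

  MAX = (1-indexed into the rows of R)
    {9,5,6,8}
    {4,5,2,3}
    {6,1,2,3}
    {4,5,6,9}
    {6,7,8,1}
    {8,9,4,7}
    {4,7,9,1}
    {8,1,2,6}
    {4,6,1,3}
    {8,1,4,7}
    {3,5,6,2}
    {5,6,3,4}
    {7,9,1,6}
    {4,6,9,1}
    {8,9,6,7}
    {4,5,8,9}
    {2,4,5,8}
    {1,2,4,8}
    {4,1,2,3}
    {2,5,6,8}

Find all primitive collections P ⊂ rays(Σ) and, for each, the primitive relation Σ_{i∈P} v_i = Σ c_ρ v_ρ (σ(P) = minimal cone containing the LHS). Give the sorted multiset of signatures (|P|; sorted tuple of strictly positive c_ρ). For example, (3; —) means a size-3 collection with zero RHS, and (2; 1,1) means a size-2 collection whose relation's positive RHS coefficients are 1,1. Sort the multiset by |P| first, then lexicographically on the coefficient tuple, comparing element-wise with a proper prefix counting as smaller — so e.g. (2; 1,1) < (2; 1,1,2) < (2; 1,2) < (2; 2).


Δ(Σ) — 9 vertices, 11 min non-faces:

  {1,5}:  v_{1} + v_{5} = 0  →  sig = (2; —)
  {3,9}:  v_{3} + v_{9} = 0  →  sig = (2; —)
  {2,9}:  v_{2} + v_{9} = v_{8}  →  sig = (2; 1)
  {3,8}:  v_{3} + v_{8} = v_{2}  →  sig = (2; 1)
  {3,7}:  v_{3} + v_{7} = v_{1} + v_{8}  →  sig = (2; 1,1)
  {5,7}:  v_{5} + v_{7} = v_{8} + v_{9}  →  sig = (2; 1,1)
  {2,7}:  v_{2} + v_{7} = v_{1} + 2·v_{8}  →  sig = (2; 1,2)
  {2,4,6}:  v_{2} + v_{4} + v_{6} = 0  →  sig = (3; —)
  {1,8,9}:  v_{1} + v_{8} + v_{9} = v_{7}  →  sig = (3; 1)
  {4,6,8}:  v_{4} + v_{6} + v_{8} = v_{9}  →  sig = (3; 1)
  {4,6,7}:  v_{4} + v_{6} + v_{7} = v_{1} + 2·v_{9}  →  sig = (3; 1,2)

Sorted signature multiset PRS(X):
{ (2; —) ×2,  (2; 1) ×2,  (2; 1,1) ×2,  (2; 1,2),  (3; —),  (3; 1) ×2,  (3; 1,2) }


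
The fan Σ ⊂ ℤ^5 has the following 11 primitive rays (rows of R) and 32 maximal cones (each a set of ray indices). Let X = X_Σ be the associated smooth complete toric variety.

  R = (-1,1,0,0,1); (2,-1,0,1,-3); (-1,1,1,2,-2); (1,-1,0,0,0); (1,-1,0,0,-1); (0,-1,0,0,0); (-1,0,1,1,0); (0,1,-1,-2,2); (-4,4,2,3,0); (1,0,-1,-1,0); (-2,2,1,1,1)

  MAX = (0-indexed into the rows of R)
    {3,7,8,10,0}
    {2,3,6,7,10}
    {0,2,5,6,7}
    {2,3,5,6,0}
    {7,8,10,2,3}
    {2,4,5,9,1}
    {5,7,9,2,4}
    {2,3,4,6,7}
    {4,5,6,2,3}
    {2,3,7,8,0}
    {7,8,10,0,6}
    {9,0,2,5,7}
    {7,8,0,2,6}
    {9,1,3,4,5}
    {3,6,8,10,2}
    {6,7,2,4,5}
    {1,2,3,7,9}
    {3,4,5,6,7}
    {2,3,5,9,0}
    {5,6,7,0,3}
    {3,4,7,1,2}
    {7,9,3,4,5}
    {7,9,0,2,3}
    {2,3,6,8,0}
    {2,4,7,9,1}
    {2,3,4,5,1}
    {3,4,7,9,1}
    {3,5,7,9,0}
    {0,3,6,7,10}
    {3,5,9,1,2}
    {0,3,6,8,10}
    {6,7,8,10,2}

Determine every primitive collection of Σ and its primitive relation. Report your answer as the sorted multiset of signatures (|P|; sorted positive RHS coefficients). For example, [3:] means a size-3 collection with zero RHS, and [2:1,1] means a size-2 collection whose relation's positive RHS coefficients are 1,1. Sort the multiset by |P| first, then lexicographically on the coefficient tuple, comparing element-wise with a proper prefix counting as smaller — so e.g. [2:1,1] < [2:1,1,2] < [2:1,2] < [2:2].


Δ(Σ) — 11 vertices, 18 min non-faces:

  P={0,4}:  v_{0} + v_{4} = 0  ⟹  sig = [2:]
  P={6,9}:  v_{6} + v_{9} = 0  ⟹  sig = [2:]
  P={4,8}:  v_{4} + v_{8} = v_{2} + v_{10}  ⟹  sig = [2:1,1]
  P={5,10}:  v_{5} + v_{10} = v_{0} + v_{6}  ⟹  sig = [2:1,1]
  P={0,1}:  v_{0} + v_{1} = v_{2} + v_{3} + v_{9}  ⟹  sig = [2:1,1,1]
  P={1,6}:  v_{1} + v_{6} = v_{2} + v_{3} + v_{4}  ⟹  sig = [2:1,1,1]
  P={4,10}:  v_{4} + v_{10} = v_{2} + v_{3} + v_{6} + v_{7}  ⟹  sig = [2:1,1,1,1]
  P={9,10}:  v_{9} + v_{10} = v_{0} + v_{2} + v_{3} + v_{7}  ⟹  sig = [2:1,1,1,1]
  P={5,8}:  v_{5} + v_{8} = 2·v_{0} + v_{2} + v_{6}  ⟹  sig = [2:1,1,2]
  P={8,9}:  v_{8} + v_{9} = 2·v_{0} + 2·v_{2} + v_{3} + v_{7}  ⟹  sig = [2:1,1,2,2]
  P={1,8}:  v_{1} + v_{8} = v_{0} + 3·v_{2} + 2·v_{3} + v_{7}  ⟹  sig = [2:1,1,2,3]
  P={1,10}:  v_{1} + v_{10} = 2·v_{2} + 2·v_{3} + v_{7}  ⟹  sig = [2:1,2,2]
  P={0,2,10}:  v_{0} + v_{2} + v_{10} = v_{8}  ⟹  sig = [3:1]
  P={1,5,7}:  v_{1} + v_{5} + v_{7} = v_{4} + v_{9}  ⟹  sig = [3:1,1]
  P={2,3,5,7}:  v_{2} + v_{3} + v_{5} + v_{7} = 0  ⟹  sig = [4:]
  P={2,3,4,9}:  v_{2} + v_{3} + v_{4} + v_{9} = v_{1}  ⟹  sig = [4:1]
  P={3,6,7,8}:  v_{3} + v_{6} + v_{7} + v_{8} = 2·v_{10}  ⟹  sig = [4:2]
  P={0,2,3,6,7}:  v_{0} + v_{2} + v_{3} + v_{6} + v_{7} = v_{10}  ⟹  sig = [5:1]

Signatures (|P|; sorted positive RHS coefficients), sorted:
    |P|=2: 12 collections, coeffs (), (), (1,1), (1,1), (1,1,1), (1,1,1), (1,1,1,1), (1,1,1,1), (1,1,2), (1,1,2,2), (1,1,2,3), (1,2,2)
    |P|=3: 2 collections, coeffs (1), (1,1)
    |P|=4: 3 collections, coeffs (), (1), (2)
    |P|=5: 1 collection, coeffs (1)
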